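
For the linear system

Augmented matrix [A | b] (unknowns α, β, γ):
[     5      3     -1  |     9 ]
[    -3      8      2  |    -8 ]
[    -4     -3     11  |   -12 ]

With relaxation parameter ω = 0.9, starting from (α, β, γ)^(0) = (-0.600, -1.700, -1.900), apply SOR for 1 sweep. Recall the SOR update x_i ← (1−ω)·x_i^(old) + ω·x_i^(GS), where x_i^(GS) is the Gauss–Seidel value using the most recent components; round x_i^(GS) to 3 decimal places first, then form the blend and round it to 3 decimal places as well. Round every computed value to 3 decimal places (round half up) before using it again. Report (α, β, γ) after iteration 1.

(2.136, 0.078, -0.454)

Iteration 1:
  α: GS value = (9 - (3)·-1.700 - (-1)·-1.900) / (5) = 2.440;  α ← (1−ω)·-0.600 + ω·2.440 = 2.136
  β: GS value = (-8 - (-3)·2.136 - (2)·-1.900) / (8) = 0.276;  β ← (1−ω)·-1.700 + ω·0.276 = 0.078
  γ: GS value = (-12 - (-4)·2.136 - (-3)·0.078) / (11) = -0.293;  γ ← (1−ω)·-1.900 + ω·-0.293 = -0.454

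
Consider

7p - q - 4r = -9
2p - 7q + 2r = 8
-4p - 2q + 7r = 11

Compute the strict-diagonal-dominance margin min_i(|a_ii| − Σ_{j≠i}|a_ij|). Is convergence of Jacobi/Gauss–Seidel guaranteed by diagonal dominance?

row 1: |7| − (1+4) = 2
row 2: |-7| − (2+2) = 3
row 3: |7| − (4+2) = 1
minimum over rows = 1 → strictly diagonally dominant (convergence guaranteed)

1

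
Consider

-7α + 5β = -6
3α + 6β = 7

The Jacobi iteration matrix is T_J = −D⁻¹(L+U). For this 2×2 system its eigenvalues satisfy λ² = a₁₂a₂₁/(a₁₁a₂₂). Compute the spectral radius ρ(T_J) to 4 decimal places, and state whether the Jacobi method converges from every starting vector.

a₁₂a₂₁/(a₁₁a₂₂) = (5)·(3) / ((-7)·(6)) = -0.357143
ρ = √|-0.357143| = √0.357143 = 0.5976
ρ < 1, so Jacobi converges

0.5976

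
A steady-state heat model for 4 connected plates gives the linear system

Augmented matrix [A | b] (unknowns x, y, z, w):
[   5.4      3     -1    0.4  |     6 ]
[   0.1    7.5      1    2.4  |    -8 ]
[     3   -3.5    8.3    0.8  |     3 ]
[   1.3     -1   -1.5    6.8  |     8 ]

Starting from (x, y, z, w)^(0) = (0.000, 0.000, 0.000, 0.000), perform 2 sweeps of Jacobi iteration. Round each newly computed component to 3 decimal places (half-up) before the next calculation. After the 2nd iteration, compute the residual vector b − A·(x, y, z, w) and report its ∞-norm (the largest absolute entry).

Iteration 1:
  x = (6 - (3)·0.000 - (-1)·0.000 - (0.4)·0.000) / (5.4) = 1.111
  y = (-8 - (0.1)·0.000 - (1)·0.000 - (2.4)·0.000) / (7.5) = -1.067
  z = (3 - (3)·0.000 - (-3.5)·0.000 - (0.8)·0.000) / (8.3) = 0.361
  w = (8 - (1.3)·0.000 - (-1)·0.000 - (-1.5)·0.000) / (6.8) = 1.176
Iteration 2:
  x = (6 - (3)·-1.067 - (-1)·0.361 - (0.4)·1.176) / (5.4) = 1.684
  y = (-8 - (0.1)·1.111 - (1)·0.361 - (2.4)·1.176) / (7.5) = -1.506
  z = (3 - (3)·1.111 - (-3.5)·-1.067 - (0.8)·1.176) / (8.3) = -0.603
  w = (8 - (1.3)·1.111 - (-1)·-1.067 - (-1.5)·0.361) / (6.8) = 0.887
Residual b − A·x = (0.467, 1.601, -3.028, -2.631); ∞-norm = 3.028

3.028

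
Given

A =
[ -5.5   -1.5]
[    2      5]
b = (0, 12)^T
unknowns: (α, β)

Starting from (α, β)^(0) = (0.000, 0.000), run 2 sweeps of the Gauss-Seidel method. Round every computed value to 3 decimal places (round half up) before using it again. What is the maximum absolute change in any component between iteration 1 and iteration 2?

Iteration 1:
  α = (0 - (-1.5)·0.000) / (-5.5) = 0.000
  β = (12 - (2)·0.000) / (5) = 2.400
Iteration 2:
  α = (0 - (-1.5)·2.400) / (-5.5) = -0.655
  β = (12 - (2)·-0.655) / (5) = 2.662
Change: (-0.655, 0.262) → max |·| = 0.655

0.655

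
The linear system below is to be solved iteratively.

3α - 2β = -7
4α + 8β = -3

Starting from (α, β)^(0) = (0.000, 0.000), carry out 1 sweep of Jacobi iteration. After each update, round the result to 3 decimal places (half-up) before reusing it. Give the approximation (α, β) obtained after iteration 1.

Iteration 1:
  α = (-7 - (-2)·0.000) / (3) = -2.333
  β = (-3 - (4)·0.000) / (8) = -0.375

(-2.333, -0.375)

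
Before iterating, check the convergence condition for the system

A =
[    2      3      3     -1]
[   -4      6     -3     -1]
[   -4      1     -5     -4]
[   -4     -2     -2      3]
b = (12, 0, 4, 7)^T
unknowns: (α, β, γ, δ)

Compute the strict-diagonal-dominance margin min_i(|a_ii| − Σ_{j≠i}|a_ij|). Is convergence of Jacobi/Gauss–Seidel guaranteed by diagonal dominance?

row 1: |2| − (3+3+1) = -5
row 2: |6| − (4+3+1) = -2
row 3: |-5| − (4+1+4) = -4
row 4: |3| − (4+2+2) = -5
minimum over rows = -5 → not strictly diagonally dominant

-5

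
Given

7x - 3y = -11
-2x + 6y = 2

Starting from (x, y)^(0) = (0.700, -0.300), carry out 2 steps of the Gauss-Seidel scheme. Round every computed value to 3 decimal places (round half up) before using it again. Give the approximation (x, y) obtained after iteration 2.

Iteration 1:
  x = (-11 - (-3)·-0.300) / (7) = -1.700
  y = (2 - (-2)·-1.700) / (6) = -0.233
Iteration 2:
  x = (-11 - (-3)·-0.233) / (7) = -1.671
  y = (2 - (-2)·-1.671) / (6) = -0.224

(-1.671, -0.224)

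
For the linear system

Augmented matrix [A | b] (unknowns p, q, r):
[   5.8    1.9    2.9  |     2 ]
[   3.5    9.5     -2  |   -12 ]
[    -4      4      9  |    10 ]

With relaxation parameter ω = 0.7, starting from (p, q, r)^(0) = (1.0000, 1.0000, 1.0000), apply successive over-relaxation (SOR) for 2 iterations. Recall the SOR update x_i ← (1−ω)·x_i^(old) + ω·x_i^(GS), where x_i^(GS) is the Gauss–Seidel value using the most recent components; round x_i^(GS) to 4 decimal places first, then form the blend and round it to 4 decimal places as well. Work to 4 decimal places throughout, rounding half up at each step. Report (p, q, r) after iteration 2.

(-0.0917, -0.8120, 1.3615)

Iteration 1:
  p: GS value = (2 - (1.9)·1.0000 - (2.9)·1.0000) / (5.8) = -0.4828;  p ← (1−ω)·1.0000 + ω·-0.4828 = -0.0380
  q: GS value = (-12 - (3.5)·-0.0380 - (-2)·1.0000) / (9.5) = -1.0386;  q ← (1−ω)·1.0000 + ω·-1.0386 = -0.4270
  r: GS value = (10 - (-4)·-0.0380 - (4)·-0.4270) / (9) = 1.2840;  r ← (1−ω)·1.0000 + ω·1.2840 = 1.1988
Iteration 2:
  p: GS value = (2 - (1.9)·-0.4270 - (2.9)·1.1988) / (5.8) = -0.1147;  p ← (1−ω)·-0.0380 + ω·-0.1147 = -0.0917
  q: GS value = (-12 - (3.5)·-0.0917 - (-2)·1.1988) / (9.5) = -0.9770;  q ← (1−ω)·-0.4270 + ω·-0.9770 = -0.8120
  r: GS value = (10 - (-4)·-0.0917 - (4)·-0.8120) / (9) = 1.4312;  r ← (1−ω)·1.1988 + ω·1.4312 = 1.3615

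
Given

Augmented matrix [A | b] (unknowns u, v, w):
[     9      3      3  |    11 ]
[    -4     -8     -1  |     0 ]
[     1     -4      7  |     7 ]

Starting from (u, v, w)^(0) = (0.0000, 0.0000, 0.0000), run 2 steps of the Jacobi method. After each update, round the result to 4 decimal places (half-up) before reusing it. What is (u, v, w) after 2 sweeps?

(0.8889, -0.7361, 0.8254)

Iteration 1:
  u = (11 - (3)·0.0000 - (3)·0.0000) / (9) = 1.2222
  v = (0 - (-4)·0.0000 - (-1)·0.0000) / (-8) = 0.0000
  w = (7 - (1)·0.0000 - (-4)·0.0000) / (7) = 1.0000
Iteration 2:
  u = (11 - (3)·0.0000 - (3)·1.0000) / (9) = 0.8889
  v = (0 - (-4)·1.2222 - (-1)·1.0000) / (-8) = -0.7361
  w = (7 - (1)·1.2222 - (-4)·0.0000) / (7) = 0.8254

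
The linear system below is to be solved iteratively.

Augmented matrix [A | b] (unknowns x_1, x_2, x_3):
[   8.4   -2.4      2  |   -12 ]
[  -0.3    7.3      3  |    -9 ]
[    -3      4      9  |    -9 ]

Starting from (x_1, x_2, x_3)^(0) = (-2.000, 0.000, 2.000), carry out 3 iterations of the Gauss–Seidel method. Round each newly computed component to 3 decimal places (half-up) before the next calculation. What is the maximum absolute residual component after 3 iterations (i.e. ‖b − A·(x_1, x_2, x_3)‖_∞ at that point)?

0.421

Iteration 1:
  x_1 = (-12 - (-2.4)·0.000 - (2)·2.000) / (8.4) = -1.905
  x_2 = (-9 - (-0.3)·-1.905 - (3)·2.000) / (7.3) = -2.133
  x_3 = (-9 - (-3)·-1.905 - (4)·-2.133) / (9) = -0.687
Iteration 2:
  x_1 = (-12 - (-2.4)·-2.133 - (2)·-0.687) / (8.4) = -1.874
  x_2 = (-9 - (-0.3)·-1.874 - (3)·-0.687) / (7.3) = -1.028
  x_3 = (-9 - (-3)·-1.874 - (4)·-1.028) / (9) = -1.168
Iteration 3:
  x_1 = (-12 - (-2.4)·-1.028 - (2)·-1.168) / (8.4) = -1.444
  x_2 = (-9 - (-0.3)·-1.444 - (3)·-1.168) / (7.3) = -0.812
  x_3 = (-9 - (-3)·-1.444 - (4)·-0.812) / (9) = -1.120
Residual b − A·x = (0.421, -0.146, -0.004); ∞-norm = 0.421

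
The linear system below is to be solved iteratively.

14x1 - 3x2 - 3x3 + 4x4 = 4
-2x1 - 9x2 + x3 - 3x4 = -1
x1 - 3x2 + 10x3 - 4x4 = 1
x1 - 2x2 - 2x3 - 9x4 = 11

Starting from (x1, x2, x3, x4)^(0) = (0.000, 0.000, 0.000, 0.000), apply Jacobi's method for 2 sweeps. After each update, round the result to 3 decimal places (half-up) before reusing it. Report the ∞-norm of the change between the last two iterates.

0.484

Iteration 1:
  x1 = (4 - (-3)·0.000 - (-3)·0.000 - (4)·0.000) / (14) = 0.286
  x2 = (-1 - (-2)·0.000 - (1)·0.000 - (-3)·0.000) / (-9) = 0.111
  x3 = (1 - (1)·0.000 - (-3)·0.000 - (-4)·0.000) / (10) = 0.100
  x4 = (11 - (1)·0.000 - (-2)·0.000 - (-2)·0.000) / (-9) = -1.222
Iteration 2:
  x1 = (4 - (-3)·0.111 - (-3)·0.100 - (4)·-1.222) / (14) = 0.680
  x2 = (-1 - (-2)·0.286 - (1)·0.100 - (-3)·-1.222) / (-9) = 0.466
  x3 = (1 - (1)·0.286 - (-3)·0.111 - (-4)·-1.222) / (10) = -0.384
  x4 = (11 - (1)·0.286 - (-2)·0.111 - (-2)·0.100) / (-9) = -1.237
Change: (0.394, 0.355, -0.484, -0.015) → max |·| = 0.484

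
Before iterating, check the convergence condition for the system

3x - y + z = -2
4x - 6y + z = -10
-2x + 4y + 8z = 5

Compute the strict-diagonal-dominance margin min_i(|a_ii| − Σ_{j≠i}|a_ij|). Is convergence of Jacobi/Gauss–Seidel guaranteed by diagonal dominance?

row 1: |3| − (1+1) = 1
row 2: |-6| − (4+1) = 1
row 3: |8| − (2+4) = 2
minimum over rows = 1 → strictly diagonally dominant (convergence guaranteed)

1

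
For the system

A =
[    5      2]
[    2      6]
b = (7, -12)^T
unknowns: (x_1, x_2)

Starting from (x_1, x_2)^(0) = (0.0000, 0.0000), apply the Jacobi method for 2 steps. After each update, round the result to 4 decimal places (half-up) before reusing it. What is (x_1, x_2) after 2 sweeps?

Iteration 1:
  x_1 = (7 - (2)·0.0000) / (5) = 1.4000
  x_2 = (-12 - (2)·0.0000) / (6) = -2.0000
Iteration 2:
  x_1 = (7 - (2)·-2.0000) / (5) = 2.2000
  x_2 = (-12 - (2)·1.4000) / (6) = -2.4667

(2.2000, -2.4667)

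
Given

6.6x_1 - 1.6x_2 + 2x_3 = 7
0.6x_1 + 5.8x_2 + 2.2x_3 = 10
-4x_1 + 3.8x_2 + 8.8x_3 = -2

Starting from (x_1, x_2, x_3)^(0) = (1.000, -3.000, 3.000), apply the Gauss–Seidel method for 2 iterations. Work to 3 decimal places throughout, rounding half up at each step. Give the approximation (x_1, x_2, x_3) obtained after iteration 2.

Iteration 1:
  x_1 = (7 - (-1.6)·-3.000 - (2)·3.000) / (6.6) = -0.576
  x_2 = (10 - (0.6)·-0.576 - (2.2)·3.000) / (5.8) = 0.646
  x_3 = (-2 - (-4)·-0.576 - (3.8)·0.646) / (8.8) = -0.768
Iteration 2:
  x_1 = (7 - (-1.6)·0.646 - (2)·-0.768) / (6.6) = 1.450
  x_2 = (10 - (0.6)·1.450 - (2.2)·-0.768) / (5.8) = 1.865
  x_3 = (-2 - (-4)·1.450 - (3.8)·1.865) / (8.8) = -0.374

(1.450, 1.865, -0.374)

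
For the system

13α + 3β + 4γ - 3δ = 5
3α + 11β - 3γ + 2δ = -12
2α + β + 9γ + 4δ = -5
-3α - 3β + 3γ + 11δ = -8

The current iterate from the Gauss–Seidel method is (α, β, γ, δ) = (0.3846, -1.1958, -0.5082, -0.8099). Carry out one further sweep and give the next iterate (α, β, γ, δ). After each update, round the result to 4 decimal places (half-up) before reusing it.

One sweep:
  α = (5 - (3)·-1.1958 - (4)·-0.5082 - (-3)·-0.8099) / (13) = 0.6300
  β = (-12 - (3)·0.6300 - (-3)·-0.5082 - (2)·-0.8099) / (11) = -1.2541
  γ = (-5 - (2)·0.6300 - (1)·-1.2541 - (4)·-0.8099) / (9) = -0.1963
  δ = (-8 - (-3)·0.6300 - (-3)·-1.2541 - (3)·-0.1963) / (11) = -0.8439

(0.6300, -1.2541, -0.1963, -0.8439)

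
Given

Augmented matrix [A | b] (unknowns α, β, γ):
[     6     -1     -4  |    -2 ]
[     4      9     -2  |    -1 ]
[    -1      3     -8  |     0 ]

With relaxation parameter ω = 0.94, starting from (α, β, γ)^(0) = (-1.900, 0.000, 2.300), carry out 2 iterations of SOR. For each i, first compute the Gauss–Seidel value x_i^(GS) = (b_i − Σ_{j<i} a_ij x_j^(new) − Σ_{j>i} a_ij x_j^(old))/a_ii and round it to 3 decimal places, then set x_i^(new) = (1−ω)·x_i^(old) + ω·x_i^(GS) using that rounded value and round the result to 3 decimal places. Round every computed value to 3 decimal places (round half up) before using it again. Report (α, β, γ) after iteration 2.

(-0.259, 0.001, 0.031)

Iteration 1:
  α: GS value = (-2 - (-1)·0.000 - (-4)·2.300) / (6) = 1.200;  α ← (1−ω)·-1.900 + ω·1.200 = 1.014
  β: GS value = (-1 - (4)·1.014 - (-2)·2.300) / (9) = -0.051;  β ← (1−ω)·0.000 + ω·-0.051 = -0.048
  γ: GS value = (0 - (-1)·1.014 - (3)·-0.048) / (-8) = -0.145;  γ ← (1−ω)·2.300 + ω·-0.145 = 0.002
Iteration 2:
  α: GS value = (-2 - (-1)·-0.048 - (-4)·0.002) / (6) = -0.340;  α ← (1−ω)·1.014 + ω·-0.340 = -0.259
  β: GS value = (-1 - (4)·-0.259 - (-2)·0.002) / (9) = 0.004;  β ← (1−ω)·-0.048 + ω·0.004 = 0.001
  γ: GS value = (0 - (-1)·-0.259 - (3)·0.001) / (-8) = 0.033;  γ ← (1−ω)·0.002 + ω·0.033 = 0.031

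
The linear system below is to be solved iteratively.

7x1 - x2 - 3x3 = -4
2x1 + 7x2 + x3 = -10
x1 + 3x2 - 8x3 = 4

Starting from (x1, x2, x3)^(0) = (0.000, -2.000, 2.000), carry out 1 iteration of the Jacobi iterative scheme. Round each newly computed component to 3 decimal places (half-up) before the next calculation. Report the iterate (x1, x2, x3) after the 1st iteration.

(0.000, -1.714, -1.250)

Iteration 1:
  x1 = (-4 - (-1)·-2.000 - (-3)·2.000) / (7) = 0.000
  x2 = (-10 - (2)·0.000 - (1)·2.000) / (7) = -1.714
  x3 = (4 - (1)·0.000 - (3)·-2.000) / (-8) = -1.250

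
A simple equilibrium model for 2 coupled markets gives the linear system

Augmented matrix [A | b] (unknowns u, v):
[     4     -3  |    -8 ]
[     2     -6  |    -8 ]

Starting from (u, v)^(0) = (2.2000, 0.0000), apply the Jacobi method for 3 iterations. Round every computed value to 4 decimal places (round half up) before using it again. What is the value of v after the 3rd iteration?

Iteration 1:
  u = (-8 - (-3)·0.0000) / (4) = -2.0000
  v = (-8 - (2)·2.2000) / (-6) = 2.0667
Iteration 2:
  u = (-8 - (-3)·2.0667) / (4) = -0.4500
  v = (-8 - (2)·-2.0000) / (-6) = 0.6667
Iteration 3:
  u = (-8 - (-3)·0.6667) / (4) = -1.5000
  v = (-8 - (2)·-0.4500) / (-6) = 1.1833

1.1833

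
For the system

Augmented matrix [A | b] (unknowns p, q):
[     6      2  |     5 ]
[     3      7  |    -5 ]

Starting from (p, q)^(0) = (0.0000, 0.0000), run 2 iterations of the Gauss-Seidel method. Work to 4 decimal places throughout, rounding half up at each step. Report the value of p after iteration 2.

Iteration 1:
  p = (5 - (2)·0.0000) / (6) = 0.8333
  q = (-5 - (3)·0.8333) / (7) = -1.0714
Iteration 2:
  p = (5 - (2)·-1.0714) / (6) = 1.1905
  q = (-5 - (3)·1.1905) / (7) = -1.2245

1.1905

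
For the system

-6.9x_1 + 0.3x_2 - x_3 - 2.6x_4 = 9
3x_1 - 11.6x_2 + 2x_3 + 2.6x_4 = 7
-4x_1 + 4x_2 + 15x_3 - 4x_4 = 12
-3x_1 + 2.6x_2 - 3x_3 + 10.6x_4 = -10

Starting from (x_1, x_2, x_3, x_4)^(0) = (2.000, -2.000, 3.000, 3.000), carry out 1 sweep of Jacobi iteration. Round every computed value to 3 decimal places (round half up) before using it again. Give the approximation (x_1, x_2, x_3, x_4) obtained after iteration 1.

(-2.957, 1.103, 2.667, 0.962)

Iteration 1:
  x_1 = (9 - (0.3)·-2.000 - (-1)·3.000 - (-2.6)·3.000) / (-6.9) = -2.957
  x_2 = (7 - (3)·2.000 - (2)·3.000 - (2.6)·3.000) / (-11.6) = 1.103
  x_3 = (12 - (-4)·2.000 - (4)·-2.000 - (-4)·3.000) / (15) = 2.667
  x_4 = (-10 - (-3)·2.000 - (2.6)·-2.000 - (-3)·3.000) / (10.6) = 0.962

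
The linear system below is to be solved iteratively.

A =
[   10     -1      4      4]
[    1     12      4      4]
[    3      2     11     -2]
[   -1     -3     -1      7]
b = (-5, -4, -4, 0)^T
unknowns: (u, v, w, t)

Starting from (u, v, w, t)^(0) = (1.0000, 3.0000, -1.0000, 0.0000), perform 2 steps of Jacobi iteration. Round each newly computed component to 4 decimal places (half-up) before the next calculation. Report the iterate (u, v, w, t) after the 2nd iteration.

Iteration 1:
  u = (-5 - (-1)·3.0000 - (4)·-1.0000 - (4)·0.0000) / (10) = 0.2000
  v = (-4 - (1)·1.0000 - (4)·-1.0000 - (4)·0.0000) / (12) = -0.0833
  w = (-4 - (3)·1.0000 - (2)·3.0000 - (-2)·0.0000) / (11) = -1.1818
  t = (0 - (-1)·1.0000 - (-3)·3.0000 - (-1)·-1.0000) / (7) = 1.2857
Iteration 2:
  u = (-5 - (-1)·-0.0833 - (4)·-1.1818 - (4)·1.2857) / (10) = -0.5499
  v = (-4 - (1)·0.2000 - (4)·-1.1818 - (4)·1.2857) / (12) = -0.3846
  w = (-4 - (3)·0.2000 - (2)·-0.0833 - (-2)·1.2857) / (11) = -0.1693
  t = (0 - (-1)·0.2000 - (-3)·-0.0833 - (-1)·-1.1818) / (7) = -0.1760

(-0.5499, -0.3846, -0.1693, -0.1760)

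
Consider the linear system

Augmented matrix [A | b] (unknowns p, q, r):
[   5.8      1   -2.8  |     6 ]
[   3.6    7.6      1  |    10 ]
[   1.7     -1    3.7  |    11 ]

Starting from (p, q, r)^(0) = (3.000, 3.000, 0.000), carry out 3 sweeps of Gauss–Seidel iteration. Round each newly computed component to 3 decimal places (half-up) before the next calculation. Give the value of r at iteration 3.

Iteration 1:
  p = (6 - (1)·3.000 - (-2.8)·0.000) / (5.8) = 0.517
  q = (10 - (3.6)·0.517 - (1)·0.000) / (7.6) = 1.071
  r = (11 - (1.7)·0.517 - (-1)·1.071) / (3.7) = 3.025
Iteration 2:
  p = (6 - (1)·1.071 - (-2.8)·3.025) / (5.8) = 2.310
  q = (10 - (3.6)·2.310 - (1)·3.025) / (7.6) = -0.176
  r = (11 - (1.7)·2.310 - (-1)·-0.176) / (3.7) = 1.864
Iteration 3:
  p = (6 - (1)·-0.176 - (-2.8)·1.864) / (5.8) = 1.965
  q = (10 - (3.6)·1.965 - (1)·1.864) / (7.6) = 0.140
  r = (11 - (1.7)·1.965 - (-1)·0.140) / (3.7) = 2.108

2.108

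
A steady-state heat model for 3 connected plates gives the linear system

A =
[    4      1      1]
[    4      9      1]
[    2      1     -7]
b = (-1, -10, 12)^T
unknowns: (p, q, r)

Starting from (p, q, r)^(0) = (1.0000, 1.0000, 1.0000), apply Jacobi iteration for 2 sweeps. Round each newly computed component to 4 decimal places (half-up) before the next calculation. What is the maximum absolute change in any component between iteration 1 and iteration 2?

1.2381

Iteration 1:
  p = (-1 - (1)·1.0000 - (1)·1.0000) / (4) = -0.7500
  q = (-10 - (4)·1.0000 - (1)·1.0000) / (9) = -1.6667
  r = (12 - (2)·1.0000 - (1)·1.0000) / (-7) = -1.2857
Iteration 2:
  p = (-1 - (1)·-1.6667 - (1)·-1.2857) / (4) = 0.4881
  q = (-10 - (4)·-0.7500 - (1)·-1.2857) / (9) = -0.6349
  r = (12 - (2)·-0.7500 - (1)·-1.6667) / (-7) = -2.1667
Change: (1.2381, 1.0318, -0.8810) → max |·| = 1.2381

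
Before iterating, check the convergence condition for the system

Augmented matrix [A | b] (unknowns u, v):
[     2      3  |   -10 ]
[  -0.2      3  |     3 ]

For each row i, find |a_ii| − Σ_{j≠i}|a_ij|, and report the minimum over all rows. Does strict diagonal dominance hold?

row 1: |2| − (3) = -1
row 2: |3| − (0.2) = 2.8
minimum over rows = -1 → not strictly diagonally dominant

-1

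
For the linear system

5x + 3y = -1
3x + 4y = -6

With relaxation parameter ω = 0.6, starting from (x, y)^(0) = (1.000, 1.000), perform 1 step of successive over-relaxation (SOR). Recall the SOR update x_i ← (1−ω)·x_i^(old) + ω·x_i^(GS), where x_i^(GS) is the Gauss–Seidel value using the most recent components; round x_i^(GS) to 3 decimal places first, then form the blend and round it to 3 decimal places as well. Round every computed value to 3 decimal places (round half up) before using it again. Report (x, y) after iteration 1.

(-0.080, -0.464)

Iteration 1:
  x: GS value = (-1 - (3)·1.000) / (5) = -0.800;  x ← (1−ω)·1.000 + ω·-0.800 = -0.080
  y: GS value = (-6 - (3)·-0.080) / (4) = -1.440;  y ← (1−ω)·1.000 + ω·-1.440 = -0.464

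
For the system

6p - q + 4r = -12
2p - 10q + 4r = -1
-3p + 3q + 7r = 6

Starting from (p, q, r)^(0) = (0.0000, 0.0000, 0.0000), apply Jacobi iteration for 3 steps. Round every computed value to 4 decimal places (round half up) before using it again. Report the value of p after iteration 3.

Iteration 1:
  p = (-12 - (-1)·0.0000 - (4)·0.0000) / (6) = -2.0000
  q = (-1 - (2)·0.0000 - (4)·0.0000) / (-10) = 0.1000
  r = (6 - (-3)·0.0000 - (3)·0.0000) / (7) = 0.8571
Iteration 2:
  p = (-12 - (-1)·0.1000 - (4)·0.8571) / (6) = -2.5547
  q = (-1 - (2)·-2.0000 - (4)·0.8571) / (-10) = 0.0428
  r = (6 - (-3)·-2.0000 - (3)·0.1000) / (7) = -0.0429
Iteration 3:
  p = (-12 - (-1)·0.0428 - (4)·-0.0429) / (6) = -1.9643
  q = (-1 - (2)·-2.5547 - (4)·-0.0429) / (-10) = -0.4281
  r = (6 - (-3)·-2.5547 - (3)·0.0428) / (7) = -0.2561

-1.9643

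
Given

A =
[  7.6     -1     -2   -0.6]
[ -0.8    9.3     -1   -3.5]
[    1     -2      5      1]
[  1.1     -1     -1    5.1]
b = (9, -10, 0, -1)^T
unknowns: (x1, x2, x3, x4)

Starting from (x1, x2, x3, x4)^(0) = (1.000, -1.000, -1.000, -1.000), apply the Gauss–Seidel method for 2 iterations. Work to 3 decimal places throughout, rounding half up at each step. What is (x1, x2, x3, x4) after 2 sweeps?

Iteration 1:
  x1 = (9 - (-1)·-1.000 - (-2)·-1.000 - (-0.6)·-1.000) / (7.6) = 0.711
  x2 = (-10 - (-0.8)·0.711 - (-1)·-1.000 - (-3.5)·-1.000) / (9.3) = -1.498
  x3 = (0 - (1)·0.711 - (-2)·-1.498 - (1)·-1.000) / (5) = -0.541
  x4 = (-1 - (1.1)·0.711 - (-1)·-1.498 - (-1)·-0.541) / (5.1) = -0.749
Iteration 2:
  x1 = (9 - (-1)·-1.498 - (-2)·-0.541 - (-0.6)·-0.749) / (7.6) = 0.786
  x2 = (-10 - (-0.8)·0.786 - (-1)·-0.541 - (-3.5)·-0.749) / (9.3) = -1.348
  x3 = (0 - (1)·0.786 - (-2)·-1.348 - (1)·-0.749) / (5) = -0.547
  x4 = (-1 - (1.1)·0.786 - (-1)·-1.348 - (-1)·-0.547) / (5.1) = -0.737

(0.786, -1.348, -0.547, -0.737)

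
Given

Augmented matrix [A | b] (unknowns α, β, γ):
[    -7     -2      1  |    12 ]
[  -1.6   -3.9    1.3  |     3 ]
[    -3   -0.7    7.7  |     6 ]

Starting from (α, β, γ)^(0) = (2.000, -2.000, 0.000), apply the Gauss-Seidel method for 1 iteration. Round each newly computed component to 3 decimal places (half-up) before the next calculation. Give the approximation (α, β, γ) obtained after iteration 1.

(-1.143, -0.300, 0.307)

Iteration 1:
  α = (12 - (-2)·-2.000 - (1)·0.000) / (-7) = -1.143
  β = (3 - (-1.6)·-1.143 - (1.3)·0.000) / (-3.9) = -0.300
  γ = (6 - (-3)·-1.143 - (-0.7)·-0.300) / (7.7) = 0.307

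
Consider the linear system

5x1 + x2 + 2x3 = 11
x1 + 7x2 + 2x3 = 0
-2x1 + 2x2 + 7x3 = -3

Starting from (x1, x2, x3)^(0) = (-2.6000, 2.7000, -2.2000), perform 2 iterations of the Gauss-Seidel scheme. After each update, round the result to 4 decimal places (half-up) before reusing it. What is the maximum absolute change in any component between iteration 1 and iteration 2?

Iteration 1:
  x1 = (11 - (1)·2.7000 - (2)·-2.2000) / (5) = 2.5400
  x2 = (0 - (1)·2.5400 - (2)·-2.2000) / (7) = 0.2657
  x3 = (-3 - (-2)·2.5400 - (2)·0.2657) / (7) = 0.2212
Iteration 2:
  x1 = (11 - (1)·0.2657 - (2)·0.2212) / (5) = 2.0584
  x2 = (0 - (1)·2.0584 - (2)·0.2212) / (7) = -0.3573
  x3 = (-3 - (-2)·2.0584 - (2)·-0.3573) / (7) = 0.2616
Change: (-0.4816, -0.6230, 0.0404) → max |·| = 0.6230

0.6230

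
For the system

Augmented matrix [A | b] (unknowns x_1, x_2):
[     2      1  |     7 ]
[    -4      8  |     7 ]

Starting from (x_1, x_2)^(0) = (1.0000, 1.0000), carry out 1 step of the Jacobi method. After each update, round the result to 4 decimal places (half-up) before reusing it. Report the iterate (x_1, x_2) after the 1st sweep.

Iteration 1:
  x_1 = (7 - (1)·1.0000) / (2) = 3.0000
  x_2 = (7 - (-4)·1.0000) / (8) = 1.3750

(3.0000, 1.3750)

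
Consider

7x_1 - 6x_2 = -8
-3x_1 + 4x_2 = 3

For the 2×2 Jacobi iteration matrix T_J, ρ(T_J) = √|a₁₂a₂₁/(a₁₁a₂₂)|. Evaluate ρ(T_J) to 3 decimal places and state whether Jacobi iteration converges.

a₁₂a₂₁/(a₁₁a₂₂) = (-6)·(-3) / ((7)·(4)) = 0.642857
ρ = √|0.642857| = √0.642857 = 0.802
ρ < 1, so Jacobi converges

0.802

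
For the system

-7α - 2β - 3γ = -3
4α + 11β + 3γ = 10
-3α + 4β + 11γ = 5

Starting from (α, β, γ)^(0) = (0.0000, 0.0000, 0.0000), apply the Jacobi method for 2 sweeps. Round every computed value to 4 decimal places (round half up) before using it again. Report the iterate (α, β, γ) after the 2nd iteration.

Iteration 1:
  α = (-3 - (-2)·0.0000 - (-3)·0.0000) / (-7) = 0.4286
  β = (10 - (4)·0.0000 - (3)·0.0000) / (11) = 0.9091
  γ = (5 - (-3)·0.0000 - (4)·0.0000) / (11) = 0.4545
Iteration 2:
  α = (-3 - (-2)·0.9091 - (-3)·0.4545) / (-7) = -0.0260
  β = (10 - (4)·0.4286 - (3)·0.4545) / (11) = 0.6293
  γ = (5 - (-3)·0.4286 - (4)·0.9091) / (11) = 0.2409

(-0.0260, 0.6293, 0.2409)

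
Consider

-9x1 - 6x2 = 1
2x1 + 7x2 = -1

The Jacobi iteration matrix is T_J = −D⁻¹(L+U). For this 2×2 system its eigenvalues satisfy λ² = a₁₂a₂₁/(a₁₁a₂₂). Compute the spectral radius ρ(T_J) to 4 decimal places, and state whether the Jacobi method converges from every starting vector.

0.4364

a₁₂a₂₁/(a₁₁a₂₂) = (-6)·(2) / ((-9)·(7)) = 0.190476
ρ = √|0.190476| = √0.190476 = 0.4364
ρ < 1, so Jacobi converges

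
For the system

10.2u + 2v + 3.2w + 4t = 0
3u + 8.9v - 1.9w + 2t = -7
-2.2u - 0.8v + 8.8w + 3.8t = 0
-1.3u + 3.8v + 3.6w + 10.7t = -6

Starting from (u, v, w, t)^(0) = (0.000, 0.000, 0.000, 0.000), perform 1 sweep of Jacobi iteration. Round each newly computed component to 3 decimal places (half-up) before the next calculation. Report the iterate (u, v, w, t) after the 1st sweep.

(0.000, -0.787, 0.000, -0.561)

Iteration 1:
  u = (0 - (2)·0.000 - (3.2)·0.000 - (4)·0.000) / (10.2) = 0.000
  v = (-7 - (3)·0.000 - (-1.9)·0.000 - (2)·0.000) / (8.9) = -0.787
  w = (0 - (-2.2)·0.000 - (-0.8)·0.000 - (3.8)·0.000) / (8.8) = 0.000
  t = (-6 - (-1.3)·0.000 - (3.8)·0.000 - (3.6)·0.000) / (10.7) = -0.561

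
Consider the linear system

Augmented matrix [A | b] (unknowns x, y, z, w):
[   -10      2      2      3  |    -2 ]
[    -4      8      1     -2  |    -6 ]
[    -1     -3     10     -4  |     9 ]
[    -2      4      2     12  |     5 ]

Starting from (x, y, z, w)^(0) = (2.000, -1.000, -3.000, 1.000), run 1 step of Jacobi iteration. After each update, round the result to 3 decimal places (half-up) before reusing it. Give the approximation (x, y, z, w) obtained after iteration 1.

(-0.300, 0.875, 1.200, 1.583)

Iteration 1:
  x = (-2 - (2)·-1.000 - (2)·-3.000 - (3)·1.000) / (-10) = -0.300
  y = (-6 - (-4)·2.000 - (1)·-3.000 - (-2)·1.000) / (8) = 0.875
  z = (9 - (-1)·2.000 - (-3)·-1.000 - (-4)·1.000) / (10) = 1.200
  w = (5 - (-2)·2.000 - (4)·-1.000 - (2)·-3.000) / (12) = 1.583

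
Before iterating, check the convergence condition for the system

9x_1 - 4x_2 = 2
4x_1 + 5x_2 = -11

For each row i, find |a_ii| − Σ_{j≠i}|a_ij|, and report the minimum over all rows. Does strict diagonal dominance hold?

1

row 1: |9| − (4) = 5
row 2: |5| − (4) = 1
minimum over rows = 1 → strictly diagonally dominant (convergence guaranteed)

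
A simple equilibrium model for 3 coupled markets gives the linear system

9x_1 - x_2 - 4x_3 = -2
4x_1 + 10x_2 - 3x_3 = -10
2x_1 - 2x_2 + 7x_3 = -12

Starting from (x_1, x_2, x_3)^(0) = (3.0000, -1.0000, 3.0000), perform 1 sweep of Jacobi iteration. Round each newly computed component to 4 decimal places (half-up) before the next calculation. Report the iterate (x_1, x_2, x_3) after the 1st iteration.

(1.0000, -1.3000, -2.8571)

Iteration 1:
  x_1 = (-2 - (-1)·-1.0000 - (-4)·3.0000) / (9) = 1.0000
  x_2 = (-10 - (4)·3.0000 - (-3)·3.0000) / (10) = -1.3000
  x_3 = (-12 - (2)·3.0000 - (-2)·-1.0000) / (7) = -2.8571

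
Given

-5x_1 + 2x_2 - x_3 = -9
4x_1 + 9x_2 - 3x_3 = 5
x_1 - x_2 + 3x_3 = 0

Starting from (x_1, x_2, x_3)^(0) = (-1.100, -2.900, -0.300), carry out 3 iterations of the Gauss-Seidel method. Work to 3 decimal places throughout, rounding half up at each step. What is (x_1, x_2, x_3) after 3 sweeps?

(1.810, -0.498, -0.769)

Iteration 1:
  x_1 = (-9 - (2)·-2.900 - (-1)·-0.300) / (-5) = 0.700
  x_2 = (5 - (4)·0.700 - (-3)·-0.300) / (9) = 0.144
  x_3 = (0 - (1)·0.700 - (-1)·0.144) / (3) = -0.185
Iteration 2:
  x_1 = (-9 - (2)·0.144 - (-1)·-0.185) / (-5) = 1.895
  x_2 = (5 - (4)·1.895 - (-3)·-0.185) / (9) = -0.348
  x_3 = (0 - (1)·1.895 - (-1)·-0.348) / (3) = -0.748
Iteration 3:
  x_1 = (-9 - (2)·-0.348 - (-1)·-0.748) / (-5) = 1.810
  x_2 = (5 - (4)·1.810 - (-3)·-0.748) / (9) = -0.498
  x_3 = (0 - (1)·1.810 - (-1)·-0.498) / (3) = -0.769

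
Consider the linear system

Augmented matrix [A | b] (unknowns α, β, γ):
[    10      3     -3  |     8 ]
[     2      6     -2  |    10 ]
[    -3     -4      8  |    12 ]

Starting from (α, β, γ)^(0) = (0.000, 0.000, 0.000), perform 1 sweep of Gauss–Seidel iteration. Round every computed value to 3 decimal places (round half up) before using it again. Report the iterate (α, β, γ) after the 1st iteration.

(0.800, 1.400, 2.500)

Iteration 1:
  α = (8 - (3)·0.000 - (-3)·0.000) / (10) = 0.800
  β = (10 - (2)·0.800 - (-2)·0.000) / (6) = 1.400
  γ = (12 - (-3)·0.800 - (-4)·1.400) / (8) = 2.500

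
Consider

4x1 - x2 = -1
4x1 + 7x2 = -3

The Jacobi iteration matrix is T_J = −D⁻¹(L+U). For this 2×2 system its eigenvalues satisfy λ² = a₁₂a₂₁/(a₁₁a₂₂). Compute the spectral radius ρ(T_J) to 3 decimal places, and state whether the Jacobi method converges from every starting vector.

a₁₂a₂₁/(a₁₁a₂₂) = (-1)·(4) / ((4)·(7)) = -0.142857
ρ = √|-0.142857| = √0.142857 = 0.378
ρ < 1, so Jacobi converges

0.378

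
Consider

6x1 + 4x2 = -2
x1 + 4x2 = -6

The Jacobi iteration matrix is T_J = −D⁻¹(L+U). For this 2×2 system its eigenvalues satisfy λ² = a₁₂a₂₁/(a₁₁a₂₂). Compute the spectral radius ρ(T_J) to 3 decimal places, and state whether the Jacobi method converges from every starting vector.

0.408

a₁₂a₂₁/(a₁₁a₂₂) = (4)·(1) / ((6)·(4)) = 0.166667
ρ = √|0.166667| = √0.166667 = 0.408
ρ < 1, so Jacobi converges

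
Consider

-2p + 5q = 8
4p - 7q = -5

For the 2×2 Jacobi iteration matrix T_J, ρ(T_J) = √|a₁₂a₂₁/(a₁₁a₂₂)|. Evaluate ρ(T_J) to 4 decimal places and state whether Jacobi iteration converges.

1.1952

a₁₂a₂₁/(a₁₁a₂₂) = (5)·(4) / ((-2)·(-7)) = 1.428571
ρ = √|1.428571| = √1.428571 = 1.1952
ρ > 1, so Jacobi diverges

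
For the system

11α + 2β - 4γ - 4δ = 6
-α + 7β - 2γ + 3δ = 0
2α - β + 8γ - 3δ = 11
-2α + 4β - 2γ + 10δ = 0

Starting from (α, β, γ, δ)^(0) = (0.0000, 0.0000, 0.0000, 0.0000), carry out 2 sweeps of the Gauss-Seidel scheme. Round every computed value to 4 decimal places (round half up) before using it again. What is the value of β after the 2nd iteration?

Iteration 1:
  α = (6 - (2)·0.0000 - (-4)·0.0000 - (-4)·0.0000) / (11) = 0.5455
  β = (0 - (-1)·0.5455 - (-2)·0.0000 - (3)·0.0000) / (7) = 0.0779
  γ = (11 - (2)·0.5455 - (-1)·0.0779 - (-3)·0.0000) / (8) = 1.2484
  δ = (0 - (-2)·0.5455 - (4)·0.0779 - (-2)·1.2484) / (10) = 0.3276
Iteration 2:
  α = (6 - (2)·0.0779 - (-4)·1.2484 - (-4)·0.3276) / (11) = 1.1044
  β = (0 - (-1)·1.1044 - (-2)·1.2484 - (3)·0.3276) / (7) = 0.3741
  γ = (11 - (2)·1.1044 - (-1)·0.3741 - (-3)·0.3276) / (8) = 1.2685
  δ = (0 - (-2)·1.1044 - (4)·0.3741 - (-2)·1.2685) / (10) = 0.3249

0.3741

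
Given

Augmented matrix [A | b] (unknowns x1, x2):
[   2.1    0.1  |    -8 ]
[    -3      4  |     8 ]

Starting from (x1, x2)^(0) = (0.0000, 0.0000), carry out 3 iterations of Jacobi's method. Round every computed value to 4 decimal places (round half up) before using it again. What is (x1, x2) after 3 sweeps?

Iteration 1:
  x1 = (-8 - (0.1)·0.0000) / (2.1) = -3.8095
  x2 = (8 - (-3)·0.0000) / (4) = 2.0000
Iteration 2:
  x1 = (-8 - (0.1)·2.0000) / (2.1) = -3.9048
  x2 = (8 - (-3)·-3.8095) / (4) = -0.8571
Iteration 3:
  x1 = (-8 - (0.1)·-0.8571) / (2.1) = -3.7687
  x2 = (8 - (-3)·-3.9048) / (4) = -0.9286

(-3.7687, -0.9286)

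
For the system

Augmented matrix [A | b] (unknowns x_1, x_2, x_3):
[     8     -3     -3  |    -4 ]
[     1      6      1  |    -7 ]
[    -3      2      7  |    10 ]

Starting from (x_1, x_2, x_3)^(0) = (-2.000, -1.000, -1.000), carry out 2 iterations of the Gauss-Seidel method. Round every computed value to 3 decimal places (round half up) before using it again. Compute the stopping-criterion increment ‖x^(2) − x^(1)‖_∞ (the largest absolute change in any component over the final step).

Iteration 1:
  x_1 = (-4 - (-3)·-1.000 - (-3)·-1.000) / (8) = -1.250
  x_2 = (-7 - (1)·-1.250 - (1)·-1.000) / (6) = -0.792
  x_3 = (10 - (-3)·-1.250 - (2)·-0.792) / (7) = 1.119
Iteration 2:
  x_1 = (-4 - (-3)·-0.792 - (-3)·1.119) / (8) = -0.377
  x_2 = (-7 - (1)·-0.377 - (1)·1.119) / (6) = -1.290
  x_3 = (10 - (-3)·-0.377 - (2)·-1.290) / (7) = 1.636
Change: (0.873, -0.498, 0.517) → max |·| = 0.873

0.873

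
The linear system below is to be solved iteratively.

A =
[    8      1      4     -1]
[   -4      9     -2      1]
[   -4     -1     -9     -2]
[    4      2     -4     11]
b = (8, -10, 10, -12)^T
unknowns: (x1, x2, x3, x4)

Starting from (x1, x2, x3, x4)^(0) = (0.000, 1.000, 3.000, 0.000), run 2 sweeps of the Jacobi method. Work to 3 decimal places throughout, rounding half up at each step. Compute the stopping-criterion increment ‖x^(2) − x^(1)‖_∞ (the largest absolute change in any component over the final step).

Iteration 1:
  x1 = (8 - (1)·1.000 - (4)·3.000 - (-1)·0.000) / (8) = -0.625
  x2 = (-10 - (-4)·0.000 - (-2)·3.000 - (1)·0.000) / (9) = -0.444
  x3 = (10 - (-4)·0.000 - (-1)·1.000 - (-2)·0.000) / (-9) = -1.222
  x4 = (-12 - (4)·0.000 - (2)·1.000 - (-4)·3.000) / (11) = -0.182
Iteration 2:
  x1 = (8 - (1)·-0.444 - (4)·-1.222 - (-1)·-0.182) / (8) = 1.644
  x2 = (-10 - (-4)·-0.625 - (-2)·-1.222 - (1)·-0.182) / (9) = -1.640
  x3 = (10 - (-4)·-0.625 - (-1)·-0.444 - (-2)·-0.182) / (-9) = -0.744
  x4 = (-12 - (4)·-0.625 - (2)·-0.444 - (-4)·-1.222) / (11) = -1.227
Change: (2.269, -1.196, 0.478, -1.045) → max |·| = 2.269

2.269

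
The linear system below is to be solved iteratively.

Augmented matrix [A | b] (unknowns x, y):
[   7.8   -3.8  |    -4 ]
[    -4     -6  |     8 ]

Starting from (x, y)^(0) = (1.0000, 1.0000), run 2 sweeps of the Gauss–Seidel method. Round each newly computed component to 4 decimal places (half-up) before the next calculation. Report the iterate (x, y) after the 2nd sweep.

Iteration 1:
  x = (-4 - (-3.8)·1.0000) / (7.8) = -0.0256
  y = (8 - (-4)·-0.0256) / (-6) = -1.3163
Iteration 2:
  x = (-4 - (-3.8)·-1.3163) / (7.8) = -1.1541
  y = (8 - (-4)·-1.1541) / (-6) = -0.5639

(-1.1541, -0.5639)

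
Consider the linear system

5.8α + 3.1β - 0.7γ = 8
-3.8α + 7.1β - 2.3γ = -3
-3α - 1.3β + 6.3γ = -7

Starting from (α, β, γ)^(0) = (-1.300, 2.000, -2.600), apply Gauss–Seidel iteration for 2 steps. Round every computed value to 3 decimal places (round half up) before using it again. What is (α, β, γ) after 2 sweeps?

Iteration 1:
  α = (8 - (3.1)·2.000 - (-0.7)·-2.600) / (5.8) = -0.003
  β = (-3 - (-3.8)·-0.003 - (-2.3)·-2.600) / (7.1) = -1.266
  γ = (-7 - (-3)·-0.003 - (-1.3)·-1.266) / (6.3) = -1.374
Iteration 2:
  α = (8 - (3.1)·-1.266 - (-0.7)·-1.374) / (5.8) = 1.890
  β = (-3 - (-3.8)·1.890 - (-2.3)·-1.374) / (7.1) = 0.144
  γ = (-7 - (-3)·1.890 - (-1.3)·0.144) / (6.3) = -0.181

(1.890, 0.144, -0.181)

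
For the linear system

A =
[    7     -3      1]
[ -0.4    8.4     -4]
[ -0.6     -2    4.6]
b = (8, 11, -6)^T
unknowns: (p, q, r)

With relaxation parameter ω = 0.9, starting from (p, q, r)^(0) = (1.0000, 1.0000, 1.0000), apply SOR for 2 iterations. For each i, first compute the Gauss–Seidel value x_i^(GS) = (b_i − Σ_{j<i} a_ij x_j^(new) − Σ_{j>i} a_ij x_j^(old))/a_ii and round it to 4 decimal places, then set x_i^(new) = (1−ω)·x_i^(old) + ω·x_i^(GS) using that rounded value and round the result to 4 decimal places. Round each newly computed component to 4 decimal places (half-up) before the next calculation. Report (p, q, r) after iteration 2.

Iteration 1:
  p: GS value = (8 - (-3)·1.0000 - (1)·1.0000) / (7) = 1.4286;  p ← (1−ω)·1.0000 + ω·1.4286 = 1.3857
  q: GS value = (11 - (-0.4)·1.3857 - (-4)·1.0000) / (8.4) = 1.8517;  q ← (1−ω)·1.0000 + ω·1.8517 = 1.7665
  r: GS value = (-6 - (-0.6)·1.3857 - (-2)·1.7665) / (4.6) = -0.3556;  r ← (1−ω)·1.0000 + ω·-0.3556 = -0.2200
Iteration 2:
  p: GS value = (8 - (-3)·1.7665 - (1)·-0.2200) / (7) = 1.9314;  p ← (1−ω)·1.3857 + ω·1.9314 = 1.8768
  q: GS value = (11 - (-0.4)·1.8768 - (-4)·-0.2200) / (8.4) = 1.2941;  q ← (1−ω)·1.7665 + ω·1.2941 = 1.3413
  r: GS value = (-6 - (-0.6)·1.8768 - (-2)·1.3413) / (4.6) = -0.4764;  r ← (1−ω)·-0.2200 + ω·-0.4764 = -0.4508

(1.8768, 1.3413, -0.4508)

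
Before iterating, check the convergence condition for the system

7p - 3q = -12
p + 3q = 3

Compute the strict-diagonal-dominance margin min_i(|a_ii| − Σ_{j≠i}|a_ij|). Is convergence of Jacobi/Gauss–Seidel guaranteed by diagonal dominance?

2

row 1: |7| − (3) = 4
row 2: |3| − (1) = 2
minimum over rows = 2 → strictly diagonally dominant (convergence guaranteed)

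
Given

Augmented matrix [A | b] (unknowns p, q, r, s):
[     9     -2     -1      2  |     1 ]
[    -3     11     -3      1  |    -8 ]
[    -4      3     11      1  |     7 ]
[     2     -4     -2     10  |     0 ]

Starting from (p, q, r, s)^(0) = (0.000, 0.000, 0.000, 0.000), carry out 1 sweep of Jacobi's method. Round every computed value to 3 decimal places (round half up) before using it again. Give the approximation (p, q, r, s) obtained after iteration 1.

(0.111, -0.727, 0.636, 0.000)

Iteration 1:
  p = (1 - (-2)·0.000 - (-1)·0.000 - (2)·0.000) / (9) = 0.111
  q = (-8 - (-3)·0.000 - (-3)·0.000 - (1)·0.000) / (11) = -0.727
  r = (7 - (-4)·0.000 - (3)·0.000 - (1)·0.000) / (11) = 0.636
  s = (0 - (2)·0.000 - (-4)·0.000 - (-2)·0.000) / (10) = 0.000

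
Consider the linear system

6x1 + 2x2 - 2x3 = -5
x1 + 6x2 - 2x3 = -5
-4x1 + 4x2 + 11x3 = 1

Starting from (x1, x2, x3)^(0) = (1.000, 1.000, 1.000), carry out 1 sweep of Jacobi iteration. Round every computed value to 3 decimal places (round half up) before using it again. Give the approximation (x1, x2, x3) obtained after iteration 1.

(-0.833, -0.667, 0.091)

Iteration 1:
  x1 = (-5 - (2)·1.000 - (-2)·1.000) / (6) = -0.833
  x2 = (-5 - (1)·1.000 - (-2)·1.000) / (6) = -0.667
  x3 = (1 - (-4)·1.000 - (4)·1.000) / (11) = 0.091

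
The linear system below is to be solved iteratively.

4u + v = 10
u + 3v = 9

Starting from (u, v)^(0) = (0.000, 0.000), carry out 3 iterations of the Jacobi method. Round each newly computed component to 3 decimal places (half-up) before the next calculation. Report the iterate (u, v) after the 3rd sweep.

(1.958, 2.417)

Iteration 1:
  u = (10 - (1)·0.000) / (4) = 2.500
  v = (9 - (1)·0.000) / (3) = 3.000
Iteration 2:
  u = (10 - (1)·3.000) / (4) = 1.750
  v = (9 - (1)·2.500) / (3) = 2.167
Iteration 3:
  u = (10 - (1)·2.167) / (4) = 1.958
  v = (9 - (1)·1.750) / (3) = 2.417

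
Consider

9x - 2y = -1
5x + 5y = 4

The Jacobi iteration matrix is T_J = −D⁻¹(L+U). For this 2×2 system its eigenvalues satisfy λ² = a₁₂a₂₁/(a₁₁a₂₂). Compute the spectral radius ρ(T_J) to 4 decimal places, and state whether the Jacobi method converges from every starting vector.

0.4714

a₁₂a₂₁/(a₁₁a₂₂) = (-2)·(5) / ((9)·(5)) = -0.222222
ρ = √|-0.222222| = √0.222222 = 0.4714
ρ < 1, so Jacobi converges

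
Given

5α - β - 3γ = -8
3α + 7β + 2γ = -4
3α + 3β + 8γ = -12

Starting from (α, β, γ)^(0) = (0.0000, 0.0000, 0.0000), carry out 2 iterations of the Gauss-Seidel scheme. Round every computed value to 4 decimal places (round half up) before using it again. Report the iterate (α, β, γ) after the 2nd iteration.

Iteration 1:
  α = (-8 - (-1)·0.0000 - (-3)·0.0000) / (5) = -1.6000
  β = (-4 - (3)·-1.6000 - (2)·0.0000) / (7) = 0.1143
  γ = (-12 - (3)·-1.6000 - (3)·0.1143) / (8) = -0.9429
Iteration 2:
  α = (-8 - (-1)·0.1143 - (-3)·-0.9429) / (5) = -2.1429
  β = (-4 - (3)·-2.1429 - (2)·-0.9429) / (7) = 0.6164
  γ = (-12 - (3)·-2.1429 - (3)·0.6164) / (8) = -0.9276

(-2.1429, 0.6164, -0.9276)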